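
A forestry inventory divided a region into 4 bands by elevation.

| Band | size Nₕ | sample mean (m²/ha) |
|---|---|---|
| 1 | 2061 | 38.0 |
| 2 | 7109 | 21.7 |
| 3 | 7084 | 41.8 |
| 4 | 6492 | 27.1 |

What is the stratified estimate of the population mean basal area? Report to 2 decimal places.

N = 22746; weights Wₕ = Nₕ/N = (0.0906, 0.3125, 0.3114, 0.2854).
x̄_st = Σ Wₕ·x̄ₕ = 0.0906·38.0 + 0.3125·21.7 + 0.3114·41.8 + 0.2854·27.1 ≈ 30.9781...
→ 30.98.

30.98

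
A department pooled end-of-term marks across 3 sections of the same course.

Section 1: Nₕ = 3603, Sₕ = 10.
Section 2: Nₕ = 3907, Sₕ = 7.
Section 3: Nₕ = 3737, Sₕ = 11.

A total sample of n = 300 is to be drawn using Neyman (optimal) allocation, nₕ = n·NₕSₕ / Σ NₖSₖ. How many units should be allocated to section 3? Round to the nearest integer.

1: NₕSₕ = 3603·10 = 36030
2: NₕSₕ = 3907·7 = 27349
3: NₕSₕ = 3737·11 = 41107
Σ NₕSₕ = 104486.
n_3 = 300·41107/104486 = 118.026... → 118.

118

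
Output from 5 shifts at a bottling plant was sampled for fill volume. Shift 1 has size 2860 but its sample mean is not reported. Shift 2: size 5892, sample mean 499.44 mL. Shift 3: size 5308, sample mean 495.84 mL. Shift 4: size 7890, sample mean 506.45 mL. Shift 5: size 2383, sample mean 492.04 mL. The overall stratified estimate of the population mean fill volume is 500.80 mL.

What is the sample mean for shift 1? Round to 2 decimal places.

504.52

Σ Nₕx̄ₕ = N·μ, so 2860·x̄_1 = 24333·500.80 − (5892·499.44 + 5308·495.84 + 7890·506.45 + 2383·492.04).
= 12185966.4 − 10743041.02 = 1442925.38.
x̄_1 = 1442925.38 / 2860 = 504.5194... → 504.52.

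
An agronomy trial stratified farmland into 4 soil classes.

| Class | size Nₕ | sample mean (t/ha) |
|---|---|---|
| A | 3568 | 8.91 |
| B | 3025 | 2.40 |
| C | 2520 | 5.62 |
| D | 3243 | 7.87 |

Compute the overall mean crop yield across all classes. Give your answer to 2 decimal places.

N = 3568 + 3025 + 2520 + 3243 = 12356.
Overall mean = Σ (Nₕ/N)·x̄ₕ — weight by population share, not a simple average.
Σ Nₕx̄ₕ = 3568·8.91 + 3025·2.40 + 2520·5.62 + 3243·7.87 = 31790.88 + 7260 + 14162.4 + 25522.41 = 78735.69.
Divide by N: 78735.69 / 12356 = 6.3723... → 6.37.

6.37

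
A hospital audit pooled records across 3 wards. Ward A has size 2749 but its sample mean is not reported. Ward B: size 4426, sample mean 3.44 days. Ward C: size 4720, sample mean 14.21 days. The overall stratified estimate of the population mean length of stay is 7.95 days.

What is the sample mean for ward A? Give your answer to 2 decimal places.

Σ Nₕx̄ₕ = N·μ, so 2749·x̄_A = 11895·7.95 − (4426·3.44 + 4720·14.21).
= 94565.25 − 82296.64 = 12268.61.
x̄_A = 12268.61 / 2749 = 4.4629... → 4.46.

4.46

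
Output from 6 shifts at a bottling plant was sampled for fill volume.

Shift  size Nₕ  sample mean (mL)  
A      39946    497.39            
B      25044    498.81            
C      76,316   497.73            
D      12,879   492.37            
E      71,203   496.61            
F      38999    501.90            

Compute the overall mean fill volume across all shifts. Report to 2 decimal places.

x̄_st = (Σ Nₕx̄ₕ) / (Σ Nₕ) = (39946·497.39 + 25044·498.81 + 76316·497.73 + 12879·492.37 + 71203·496.61 + 38999·501.90) / 264387
= 131620654.42 / 264387 = 497.8333... → 497.83.

497.83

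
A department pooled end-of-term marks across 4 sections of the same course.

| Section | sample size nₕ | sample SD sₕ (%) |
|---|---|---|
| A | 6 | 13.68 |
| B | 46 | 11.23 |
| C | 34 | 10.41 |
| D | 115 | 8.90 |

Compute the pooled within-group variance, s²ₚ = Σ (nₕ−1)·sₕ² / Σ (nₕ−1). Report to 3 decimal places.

97.548

Degrees of freedom: 5 + 45 + 33 + 114 = 197.
Σ(nₕ−1)sₕ² = 5·187.1424 + 45·126.1129 + 33·108.3681 + 114·79.21 = 19216.8798.
s²ₚ = 19216.8798 / 197 = 97.54761... → 97.548.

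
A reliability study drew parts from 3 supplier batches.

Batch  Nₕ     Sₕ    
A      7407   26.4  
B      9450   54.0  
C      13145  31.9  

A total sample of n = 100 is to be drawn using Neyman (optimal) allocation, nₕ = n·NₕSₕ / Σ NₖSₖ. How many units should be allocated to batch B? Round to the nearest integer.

45

Σ NₕSₕ = 7407·26.4 + 9450·54.0 + 13145·31.9 = 1125170.3.
Share for B: 510300/1125170.3 = 0.45353.
n_B = 100 × 0.45353 = 45.353... → 45.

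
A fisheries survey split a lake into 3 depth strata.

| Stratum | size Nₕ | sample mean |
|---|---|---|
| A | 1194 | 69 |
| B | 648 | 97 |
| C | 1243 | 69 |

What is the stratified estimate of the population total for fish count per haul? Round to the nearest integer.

231009

Estimate total by summing Nₕ·x̄ₕ over strata.
1194·69 + 648·97 + 1243·69 = 82386 + 62856 + 85767 = 231009.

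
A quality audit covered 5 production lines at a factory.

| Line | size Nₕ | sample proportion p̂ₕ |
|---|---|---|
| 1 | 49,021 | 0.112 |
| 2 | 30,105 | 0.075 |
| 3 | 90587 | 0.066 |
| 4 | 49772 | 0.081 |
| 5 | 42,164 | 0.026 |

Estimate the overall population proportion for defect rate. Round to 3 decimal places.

N = 49021 + 30105 + 90587 + 49772 + 42164 = 261649.
Overall proportion = Σ (Nₕ/N)·p̂ₕ.
Σ Nₕp̂ₕ = 5490.352 + 2257.875 + 5978.742 + 4031.532 + 1096.264 = 18854.765.
18854.765 / 261649 = 0.07206... → 0.072.

0.072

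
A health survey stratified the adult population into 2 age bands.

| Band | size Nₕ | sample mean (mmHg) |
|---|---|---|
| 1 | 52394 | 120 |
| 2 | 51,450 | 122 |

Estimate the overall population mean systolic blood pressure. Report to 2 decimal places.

120.99

N = 52394 + 51450 = 103844.
Weight each subgroup mean by Nₕ/N and sum.
Σ Nₕx̄ₕ = 52394·120 + 51450·122 = 6287280 + 6276900 = 12564180.
Divide by N: 12564180 / 103844 = 120.9909... → 120.99.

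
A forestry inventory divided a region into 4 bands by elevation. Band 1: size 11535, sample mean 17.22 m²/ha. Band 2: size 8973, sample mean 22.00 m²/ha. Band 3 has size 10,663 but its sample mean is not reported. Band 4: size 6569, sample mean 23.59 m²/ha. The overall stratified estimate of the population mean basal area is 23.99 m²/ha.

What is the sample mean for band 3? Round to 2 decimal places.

33.23

N = 11535 + 8973 + 10663 + 6569 = 37740.
Overall total = μ·N = 23.99·37740 = 905382.6.
Subtract the known strata: 11535·17.22 + 8973·22.00 + 6569·23.59 = 551001.41.
Remaining total for band 3: 905382.6 − 551001.41 = 354381.19.
Divide by its size: 354381.19 / 10663 = 33.2347... → 33.23.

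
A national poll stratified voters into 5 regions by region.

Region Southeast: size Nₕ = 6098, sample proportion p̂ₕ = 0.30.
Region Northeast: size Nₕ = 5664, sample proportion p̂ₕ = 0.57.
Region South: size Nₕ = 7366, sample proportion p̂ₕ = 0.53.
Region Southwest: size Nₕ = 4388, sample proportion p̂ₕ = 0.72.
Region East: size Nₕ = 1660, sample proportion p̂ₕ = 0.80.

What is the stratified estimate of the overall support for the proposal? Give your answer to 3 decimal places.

N = 6098 + 5664 + 7366 + 4388 + 1660 = 25176.
Overall proportion = Σ (Nₕ/N)·p̂ₕ.
Σ Nₕp̂ₕ = 1829.4 + 3228.48 + 3903.98 + 3159.36 + 1328 = 13449.22.
13449.22 / 25176 = 0.53421... → 0.534.

0.534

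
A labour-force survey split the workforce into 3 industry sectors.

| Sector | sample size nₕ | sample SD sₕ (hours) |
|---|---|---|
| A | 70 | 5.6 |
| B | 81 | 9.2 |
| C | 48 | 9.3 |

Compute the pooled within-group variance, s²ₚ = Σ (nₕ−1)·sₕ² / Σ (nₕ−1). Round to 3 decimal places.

Degrees of freedom: 69 + 80 + 47 = 196.
Σ(nₕ−1)sₕ² = 69·31.36 + 80·84.64 + 47·86.49 = 13000.07.
s²ₚ = 13000.07 / 196 = 66.32689... → 66.327.

66.327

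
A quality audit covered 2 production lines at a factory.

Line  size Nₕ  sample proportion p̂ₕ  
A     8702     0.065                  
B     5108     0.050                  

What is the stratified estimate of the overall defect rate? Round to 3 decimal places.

N = 8702 + 5108 = 13810.
Overall proportion = Σ (Nₕ/N)·p̂ₕ.
Σ Nₕp̂ₕ = 565.63 + 255.4 = 821.03.
821.03 / 13810 = 0.05945... → 0.059.

0.059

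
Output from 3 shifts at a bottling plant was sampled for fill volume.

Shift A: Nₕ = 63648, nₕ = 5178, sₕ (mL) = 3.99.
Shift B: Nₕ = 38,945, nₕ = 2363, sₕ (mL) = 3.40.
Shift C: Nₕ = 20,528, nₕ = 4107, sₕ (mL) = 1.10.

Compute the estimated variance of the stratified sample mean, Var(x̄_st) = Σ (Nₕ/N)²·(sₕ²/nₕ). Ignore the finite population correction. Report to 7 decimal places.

N = 123121. Term for each stratum: Wₕ²sₕ²/nₕ.
Var(x̄_st) = 0.0008216540 + 0.0004894781 + 0.0000081901 = 0.0013193223 → 0.0013193.

0.0013193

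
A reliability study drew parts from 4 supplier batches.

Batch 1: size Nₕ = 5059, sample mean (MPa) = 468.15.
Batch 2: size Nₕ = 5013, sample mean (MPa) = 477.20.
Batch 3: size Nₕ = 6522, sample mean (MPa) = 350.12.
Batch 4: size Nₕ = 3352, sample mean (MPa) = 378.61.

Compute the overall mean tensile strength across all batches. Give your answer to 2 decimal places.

416.78

N = 19946; weights Wₕ = Nₕ/N = (0.2536, 0.2513, 0.3270, 0.1681).
x̄_st = Σ Wₕ·x̄ₕ = 0.2536·468.15 + 0.2513·477.20 + 0.3270·350.12 + 0.1681·378.61 ≈ 416.7832...
→ 416.78.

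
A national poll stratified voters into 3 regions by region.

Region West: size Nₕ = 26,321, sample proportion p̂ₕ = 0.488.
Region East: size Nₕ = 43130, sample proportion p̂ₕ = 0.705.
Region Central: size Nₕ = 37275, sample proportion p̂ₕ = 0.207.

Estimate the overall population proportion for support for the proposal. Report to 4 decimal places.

0.4776

Wₕ = Nₕ/N with N = 106726: 0.2466, 0.4041, 0.3493.
p̂_st = 0.2466·0.488 + 0.4041·0.705 + 0.3493·0.207 ≈ 0.477552... → 0.4776.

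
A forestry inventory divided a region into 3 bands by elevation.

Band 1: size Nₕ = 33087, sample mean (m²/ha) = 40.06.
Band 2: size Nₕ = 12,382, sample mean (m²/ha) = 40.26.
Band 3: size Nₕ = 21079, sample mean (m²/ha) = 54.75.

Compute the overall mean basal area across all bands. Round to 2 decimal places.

x̄_st = (Σ Nₕx̄ₕ) / (Σ Nₕ) = (33087·40.06 + 12382·40.26 + 21079·54.75) / 66548
= 2978039.79 / 66548 = 44.7503... → 44.75.

44.75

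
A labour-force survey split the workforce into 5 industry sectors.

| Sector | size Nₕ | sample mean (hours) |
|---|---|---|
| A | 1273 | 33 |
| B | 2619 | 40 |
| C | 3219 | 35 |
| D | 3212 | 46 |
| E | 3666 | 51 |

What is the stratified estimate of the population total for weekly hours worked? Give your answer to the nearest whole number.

A: 1273·33 = 42009
B: 2619·40 = 104760
C: 3219·35 = 112665
D: 3212·46 = 147752
E: 3666·51 = 186966
τ̂ = Σ Nₕx̄ₕ = 594152.

594152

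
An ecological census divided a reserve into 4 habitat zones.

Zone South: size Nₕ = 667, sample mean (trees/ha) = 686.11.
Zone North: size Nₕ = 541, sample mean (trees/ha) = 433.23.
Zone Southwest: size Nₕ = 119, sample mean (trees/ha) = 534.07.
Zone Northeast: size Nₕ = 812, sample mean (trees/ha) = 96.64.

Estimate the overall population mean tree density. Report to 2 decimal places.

N = 667 + 541 + 119 + 812 = 2139.
Weight each subgroup mean by Nₕ/N and sum.
Σ Nₕx̄ₕ = 667·686.11 + 541·433.23 + 119·534.07 + 812·96.64 = 457635.37 + 234377.43 + 63554.33 + 78471.68 = 834038.81.
Divide by N: 834038.81 / 2139 = 389.9200... → 389.92.

389.92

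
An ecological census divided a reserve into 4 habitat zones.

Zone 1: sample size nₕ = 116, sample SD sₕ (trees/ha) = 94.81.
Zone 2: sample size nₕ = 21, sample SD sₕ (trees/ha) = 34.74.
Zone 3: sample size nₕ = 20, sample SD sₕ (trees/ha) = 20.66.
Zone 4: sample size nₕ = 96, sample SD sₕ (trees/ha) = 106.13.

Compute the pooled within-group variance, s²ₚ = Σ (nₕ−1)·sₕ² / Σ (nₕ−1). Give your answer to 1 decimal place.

8578.4

Degrees of freedom: 115 + 20 + 19 + 95 = 249.
Σ(nₕ−1)sₕ² = 115·8988.9361 + 20·1206.8676 + 19·426.8356 + 95·11263.5769 = 2136014.6854.
s²ₚ = 2136014.6854 / 249 = 8578.372... → 8578.4.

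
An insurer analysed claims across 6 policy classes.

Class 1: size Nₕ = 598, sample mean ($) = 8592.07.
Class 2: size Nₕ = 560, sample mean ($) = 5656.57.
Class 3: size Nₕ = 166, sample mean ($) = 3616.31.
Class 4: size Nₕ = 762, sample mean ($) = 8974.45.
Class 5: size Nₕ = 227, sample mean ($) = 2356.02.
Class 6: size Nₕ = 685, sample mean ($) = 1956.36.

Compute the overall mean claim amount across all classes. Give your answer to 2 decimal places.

5877.08

N = 598 + 560 + 166 + 762 + 227 + 685 = 2998.
Weight each subgroup mean by Nₕ/N and sum.
Σ Nₕx̄ₕ = 598·8592.07 + 560·5656.57 + 166·3616.31 + 762·8974.45 + 227·2356.02 + 685·1956.36 = 5138057.86 + 3167679.2 + 600307.46 + 6838530.9 + 534816.54 + 1340106.6 = 17619498.56.
Divide by N: 17619498.56 / 2998 = 5877.0842... → 5877.08.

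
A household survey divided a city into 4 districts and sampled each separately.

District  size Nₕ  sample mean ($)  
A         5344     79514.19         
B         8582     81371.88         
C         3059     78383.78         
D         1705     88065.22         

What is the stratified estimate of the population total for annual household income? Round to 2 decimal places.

Estimate total by summing Nₕ·x̄ₕ over strata.
5344·79514.19 + 8582·81371.88 + 3059·78383.78 + 1705·88065.22 = 424923831.36 + 698333474.16 + 239775983.02 + 150151200.1 = 1513184488.64.

1513184488.64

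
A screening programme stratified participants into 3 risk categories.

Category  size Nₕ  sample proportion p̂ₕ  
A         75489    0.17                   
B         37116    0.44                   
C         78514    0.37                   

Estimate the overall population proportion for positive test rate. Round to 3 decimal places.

0.305

N = 75489 + 37116 + 78514 = 191119.
Overall proportion = Σ (Nₕ/N)·p̂ₕ.
Σ Nₕp̂ₕ = 12833.13 + 16331.04 + 29050.18 = 58214.35.
58214.35 / 191119 = 0.30460... → 0.305.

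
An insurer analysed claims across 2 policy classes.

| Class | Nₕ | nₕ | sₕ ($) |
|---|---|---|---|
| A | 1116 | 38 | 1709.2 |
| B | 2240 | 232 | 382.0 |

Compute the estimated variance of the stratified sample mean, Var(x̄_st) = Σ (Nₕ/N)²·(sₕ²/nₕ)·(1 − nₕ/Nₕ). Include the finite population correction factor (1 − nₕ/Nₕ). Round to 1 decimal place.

8463.0

N = 3356. Term for each stratum: Wₕ²sₕ²/nₕ·(1−nₕ/Nₕ).
Var(x̄_st) = 8211.8541 + 251.1924 = 8463.0465 → 8463.0.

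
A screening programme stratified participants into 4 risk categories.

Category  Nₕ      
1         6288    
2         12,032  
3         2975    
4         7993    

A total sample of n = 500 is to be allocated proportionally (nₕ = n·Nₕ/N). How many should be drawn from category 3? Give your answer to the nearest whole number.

51

Share of category 3 = 2975/29288 = 0.10158.
Allocate 500 × 0.10158 = 50.789... → 51.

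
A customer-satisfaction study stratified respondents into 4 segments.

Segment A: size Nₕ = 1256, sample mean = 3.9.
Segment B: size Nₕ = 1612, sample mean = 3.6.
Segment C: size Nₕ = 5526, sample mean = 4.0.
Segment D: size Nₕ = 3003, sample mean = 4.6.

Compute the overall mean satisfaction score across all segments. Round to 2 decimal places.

4.09

N = 11397; weights Wₕ = Nₕ/N = (0.1102, 0.1414, 0.4849, 0.2635).
x̄_st = Σ Wₕ·x̄ₕ = 0.1102·3.9 + 0.1414·3.6 + 0.4849·4.0 + 0.2635·4.6 ≈ 4.0905...
→ 4.09.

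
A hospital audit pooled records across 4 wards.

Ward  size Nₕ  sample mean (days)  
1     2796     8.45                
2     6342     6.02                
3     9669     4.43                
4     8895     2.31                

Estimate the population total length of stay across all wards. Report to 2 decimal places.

1: 2796·8.45 = 23626.2
2: 6342·6.02 = 38178.84
3: 9669·4.43 = 42833.67
4: 8895·2.31 = 20547.45
τ̂ = Σ Nₕx̄ₕ = 125186.16.

125186.16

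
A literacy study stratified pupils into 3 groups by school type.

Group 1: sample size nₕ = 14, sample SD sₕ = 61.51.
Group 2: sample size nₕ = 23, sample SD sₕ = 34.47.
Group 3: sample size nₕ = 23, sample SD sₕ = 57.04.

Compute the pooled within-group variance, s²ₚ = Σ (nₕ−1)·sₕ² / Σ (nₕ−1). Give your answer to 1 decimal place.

2577.3

1: (14−1)·61.51² = 13·3783.4801 = 49185.2413
2: (23−1)·34.47² = 22·1188.1809 = 26139.9798
3: (23−1)·57.04² = 22·3253.5616 = 71578.3552
Numerator = 146903.5763; denominator = Σ(nₕ−1) = 57.
s²ₚ = 146903.5763/57 = 2577.256... → 2577.3.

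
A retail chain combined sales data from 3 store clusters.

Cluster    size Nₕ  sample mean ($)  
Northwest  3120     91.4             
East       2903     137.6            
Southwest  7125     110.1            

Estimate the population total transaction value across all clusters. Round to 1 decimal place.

1469083.3

Population total = Σ Nₕ·x̄ₕ (each stratum's size times its mean).
3120·91.4 + 2903·137.6 + 7125·110.1 = 285168 + 399452.8 + 784462.5 = 1469083.3.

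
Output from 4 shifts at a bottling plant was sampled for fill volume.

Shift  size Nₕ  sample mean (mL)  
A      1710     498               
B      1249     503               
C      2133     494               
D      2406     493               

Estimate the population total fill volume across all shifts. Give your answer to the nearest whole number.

3719687

Estimate total by summing Nₕ·x̄ₕ over strata.
1710·498 + 1249·503 + 2133·494 + 2406·493 = 851580 + 628247 + 1053702 + 1186158 = 3719687.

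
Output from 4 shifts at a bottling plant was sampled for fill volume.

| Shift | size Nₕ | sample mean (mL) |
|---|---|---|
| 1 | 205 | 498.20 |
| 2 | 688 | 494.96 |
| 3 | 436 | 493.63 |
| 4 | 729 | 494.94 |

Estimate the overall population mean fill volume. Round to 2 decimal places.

x̄_st = (Σ Nₕx̄ₕ) / (Σ Nₕ) = (205·498.20 + 688·494.96 + 436·493.63 + 729·494.94) / 2058
= 1018697.42 / 2058 = 494.9939... → 494.99.

494.99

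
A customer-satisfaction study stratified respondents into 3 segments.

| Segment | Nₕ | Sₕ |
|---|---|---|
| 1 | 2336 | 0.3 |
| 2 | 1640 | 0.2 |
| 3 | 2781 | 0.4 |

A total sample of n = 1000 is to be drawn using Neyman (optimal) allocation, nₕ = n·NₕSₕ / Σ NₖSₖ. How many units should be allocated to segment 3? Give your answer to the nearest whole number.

520

1: NₕSₕ = 2336·0.3 = 700.8
2: NₕSₕ = 1640·0.2 = 328
3: NₕSₕ = 2781·0.4 = 1112.4
Σ NₕSₕ = 2141.2.
n_3 = 1000·1112.4/2141.2 = 519.522... → 520.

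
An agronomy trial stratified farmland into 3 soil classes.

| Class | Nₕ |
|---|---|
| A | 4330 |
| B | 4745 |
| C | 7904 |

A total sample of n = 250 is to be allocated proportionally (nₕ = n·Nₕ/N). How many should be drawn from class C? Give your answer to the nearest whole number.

116

Share of class C = 7904/16979 = 0.46552.
Allocate 250 × 0.46552 = 116.379... → 116.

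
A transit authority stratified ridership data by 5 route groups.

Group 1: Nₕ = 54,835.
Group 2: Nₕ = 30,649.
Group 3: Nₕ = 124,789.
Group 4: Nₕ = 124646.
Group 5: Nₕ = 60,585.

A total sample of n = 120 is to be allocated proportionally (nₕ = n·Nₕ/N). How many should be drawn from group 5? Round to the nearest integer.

18

N = 54835 + 30649 + 124789 + 124646 + 60585 = 395504.
n_5 = 120·60585/395504 = 18.382... → 18.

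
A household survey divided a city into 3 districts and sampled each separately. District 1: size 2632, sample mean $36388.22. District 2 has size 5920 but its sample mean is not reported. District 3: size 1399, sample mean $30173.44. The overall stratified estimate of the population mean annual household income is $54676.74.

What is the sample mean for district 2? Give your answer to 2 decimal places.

N = 2632 + 5920 + 1399 = 9951.
Overall total = μ·N = 54676.74·9951 = 544088239.74.
Subtract the known strata: 2632·36388.22 + 1399·30173.44 = 137986437.6.
Remaining total for district 2: 544088239.74 − 137986437.6 = 406101802.14.
Divide by its size: 406101802.14 / 5920 = 68598.2774... → 68598.28.

68598.28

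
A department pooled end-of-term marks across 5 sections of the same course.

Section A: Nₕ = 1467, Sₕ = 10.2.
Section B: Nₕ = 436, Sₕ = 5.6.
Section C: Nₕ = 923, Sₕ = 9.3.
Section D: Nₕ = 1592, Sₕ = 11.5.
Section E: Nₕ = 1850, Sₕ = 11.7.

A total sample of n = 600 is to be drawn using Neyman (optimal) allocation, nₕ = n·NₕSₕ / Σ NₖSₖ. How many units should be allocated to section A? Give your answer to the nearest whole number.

136

Σ NₕSₕ = 1467·10.2 + 436·5.6 + 923·9.3 + 1592·11.5 + 1850·11.7 = 65941.9.
Share for A: 14963.4/65941.9 = 0.22692.
n_A = 600 × 0.22692 = 136.151... → 136.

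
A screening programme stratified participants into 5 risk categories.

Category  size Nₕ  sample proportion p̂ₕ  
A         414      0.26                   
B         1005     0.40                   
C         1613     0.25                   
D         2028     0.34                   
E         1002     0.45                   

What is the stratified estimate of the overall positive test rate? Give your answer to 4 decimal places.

Wₕ = Nₕ/N with N = 6062: 0.0683, 0.1658, 0.2661, 0.3345, 0.1653.
p̂_st = 0.0683·0.26 + 0.1658·0.40 + 0.2661·0.25 + 0.3345·0.34 + 0.1653·0.45 ≈ 0.338718... → 0.3387.

0.3387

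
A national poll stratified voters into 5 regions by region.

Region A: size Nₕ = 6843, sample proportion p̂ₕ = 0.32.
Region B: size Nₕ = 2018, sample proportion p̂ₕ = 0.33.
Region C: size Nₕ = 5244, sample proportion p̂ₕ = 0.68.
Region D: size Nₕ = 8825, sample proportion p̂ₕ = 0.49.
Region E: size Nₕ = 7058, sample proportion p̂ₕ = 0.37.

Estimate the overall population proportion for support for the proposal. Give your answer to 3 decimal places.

Wₕ = Nₕ/N with N = 29988: 0.2282, 0.0673, 0.1749, 0.2943, 0.2354.
p̂_st = 0.2282·0.32 + 0.0673·0.33 + 0.1749·0.68 + 0.2943·0.49 + 0.2354·0.37 ≈ 0.44542... → 0.445.

0.445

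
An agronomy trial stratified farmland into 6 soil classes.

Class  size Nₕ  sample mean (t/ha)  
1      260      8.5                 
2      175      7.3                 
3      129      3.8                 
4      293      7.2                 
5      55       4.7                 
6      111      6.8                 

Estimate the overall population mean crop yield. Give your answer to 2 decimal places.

N = 260 + 175 + 129 + 293 + 55 + 111 = 1023.
The stratified mean weights each stratum mean by its population share Nₕ/N.
Σ Nₕx̄ₕ = 260·8.5 + 175·7.3 + 129·3.8 + 293·7.2 + 55·4.7 + 111·6.8 = 2210 + 1277.5 + 490.2 + 2109.6 + 258.5 + 754.8 = 7100.6.
Divide by N: 7100.6 / 1023 = 6.9410... → 6.94.

6.94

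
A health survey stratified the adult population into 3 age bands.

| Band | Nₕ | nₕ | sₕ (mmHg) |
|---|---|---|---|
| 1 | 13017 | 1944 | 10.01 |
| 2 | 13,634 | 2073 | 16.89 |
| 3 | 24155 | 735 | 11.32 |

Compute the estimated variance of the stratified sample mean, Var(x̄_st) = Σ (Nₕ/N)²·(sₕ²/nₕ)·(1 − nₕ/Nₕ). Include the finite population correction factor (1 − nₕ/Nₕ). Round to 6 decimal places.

0.049491

N = 50806; Wₕ = Nₕ/N.
band 1: (13017/50806)²·10.01²/1944·(1 − 1944/13017) = 0.002878181
band 2: (13634/50806)²·16.89²/2073·(1 − 2073/13634) = 0.008403277
band 3: (24155/50806)²·11.32²/735·(1 − 735/24155) = 0.038209331
Sum = 0.049490789 → 0.049491.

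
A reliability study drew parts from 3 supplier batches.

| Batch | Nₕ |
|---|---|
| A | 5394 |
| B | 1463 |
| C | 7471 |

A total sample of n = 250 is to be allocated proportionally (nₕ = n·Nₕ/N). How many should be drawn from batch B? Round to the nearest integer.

Share of batch B = 1463/14328 = 0.10211.
Allocate 250 × 0.10211 = 25.527... → 26.

26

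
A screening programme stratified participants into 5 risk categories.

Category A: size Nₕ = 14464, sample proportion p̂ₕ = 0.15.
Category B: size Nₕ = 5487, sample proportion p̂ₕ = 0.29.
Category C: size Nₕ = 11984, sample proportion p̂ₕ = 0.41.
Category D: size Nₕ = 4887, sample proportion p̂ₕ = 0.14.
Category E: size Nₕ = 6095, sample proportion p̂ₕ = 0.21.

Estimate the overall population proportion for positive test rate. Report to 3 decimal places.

0.248

N = 14464 + 5487 + 11984 + 4887 + 6095 = 42917.
Overall proportion = Σ (Nₕ/N)·p̂ₕ.
Σ Nₕp̂ₕ = 2169.6 + 1591.23 + 4913.44 + 684.18 + 1279.95 = 10638.4.
10638.4 / 42917 = 0.24788... → 0.248.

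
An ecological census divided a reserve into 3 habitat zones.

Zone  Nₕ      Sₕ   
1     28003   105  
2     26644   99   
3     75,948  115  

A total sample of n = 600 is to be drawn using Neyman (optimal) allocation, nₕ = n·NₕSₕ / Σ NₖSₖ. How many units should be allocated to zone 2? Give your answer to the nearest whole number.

111

Σ NₕSₕ = 28003·105 + 26644·99 + 75948·115 = 14312091.
Share for 2: 2637756/14312091 = 0.18430.
n_2 = 600 × 0.18430 = 110.582... → 111.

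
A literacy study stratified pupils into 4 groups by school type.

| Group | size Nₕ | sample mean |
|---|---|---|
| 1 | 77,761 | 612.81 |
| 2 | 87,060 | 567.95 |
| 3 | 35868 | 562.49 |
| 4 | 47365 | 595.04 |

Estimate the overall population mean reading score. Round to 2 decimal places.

N = 77761 + 87060 + 35868 + 47365 = 248054.
Overall mean = Σ (Nₕ/N)·x̄ₕ — weight by population share, not a simple average.
Σ Nₕx̄ₕ = 77761·612.81 + 87060·567.95 + 35868·562.49 + 47365·595.04 = 47652718.41 + 49445727 + 20175391.32 + 28184069.6 = 145457906.33.
Divide by N: 145457906.33 / 248054 = 586.3961... → 586.40.

586.40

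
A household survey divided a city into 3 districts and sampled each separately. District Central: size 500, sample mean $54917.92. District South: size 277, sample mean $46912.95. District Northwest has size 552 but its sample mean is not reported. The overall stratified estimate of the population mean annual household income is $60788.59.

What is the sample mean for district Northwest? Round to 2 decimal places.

Σ Nₕx̄ₕ = N·μ, so 552·x̄_Northwest = 1329·60788.59 − (500·54917.92 + 277·46912.95).
= 80788036.11 − 40453847.15 = 40334188.96.
x̄_Northwest = 40334188.96 / 552 = 73069.1829... → 73069.18.

73069.18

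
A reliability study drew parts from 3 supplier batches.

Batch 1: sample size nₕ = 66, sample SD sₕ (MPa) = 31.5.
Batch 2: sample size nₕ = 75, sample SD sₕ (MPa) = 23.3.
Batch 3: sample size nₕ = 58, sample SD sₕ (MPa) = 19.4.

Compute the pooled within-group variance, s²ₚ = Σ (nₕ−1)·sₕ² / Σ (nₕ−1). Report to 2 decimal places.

643.48

1: (66−1)·31.5² = 65·992.25 = 64496.25
2: (75−1)·23.3² = 74·542.89 = 40173.86
3: (58−1)·19.4² = 57·376.36 = 21452.52
Numerator = 126122.63; denominator = Σ(nₕ−1) = 196.
s²ₚ = 126122.63/196 = 643.4828... → 643.48.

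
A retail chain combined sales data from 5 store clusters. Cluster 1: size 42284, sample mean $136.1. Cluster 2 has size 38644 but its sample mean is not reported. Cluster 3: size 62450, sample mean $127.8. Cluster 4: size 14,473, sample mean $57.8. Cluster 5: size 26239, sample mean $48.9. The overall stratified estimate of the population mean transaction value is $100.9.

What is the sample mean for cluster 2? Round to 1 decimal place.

70.4

Σ Nₕx̄ₕ = N·μ, so 38644·x̄_2 = 184090·100.9 − (42284·136.1 + 62450·127.8 + 14473·57.8 + 26239·48.9).
= 18574681 − 15855588.9 = 2719092.1.
x̄_2 = 2719092.1 / 38644 = 70.363... → 70.4.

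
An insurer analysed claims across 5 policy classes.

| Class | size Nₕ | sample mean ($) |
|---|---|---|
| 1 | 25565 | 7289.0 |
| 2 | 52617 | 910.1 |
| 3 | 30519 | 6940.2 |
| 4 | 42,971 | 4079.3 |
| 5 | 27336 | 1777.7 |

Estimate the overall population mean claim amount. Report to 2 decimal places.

3742.43

N = 25565 + 52617 + 30519 + 42971 + 27336 = 179008.
Weight each subgroup mean by Nₕ/N and sum.
Σ Nₕx̄ₕ = 25565·7289.0 + 52617·910.1 + 30519·6940.2 + 42971·4079.3 + 27336·1777.7 = 186343285 + 47886731.7 + 211807963.8 + 175291600.3 + 48595207.2 = 669924788.
Divide by N: 669924788 / 179008 = 3742.4293... → 3742.43.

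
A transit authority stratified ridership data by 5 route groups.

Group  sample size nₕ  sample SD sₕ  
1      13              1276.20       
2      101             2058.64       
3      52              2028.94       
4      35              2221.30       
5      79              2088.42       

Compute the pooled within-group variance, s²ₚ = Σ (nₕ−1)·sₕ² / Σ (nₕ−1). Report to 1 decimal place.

4222724.8

Degrees of freedom: 12 + 100 + 51 + 34 + 78 = 275.
Σ(nₕ−1)sₕ² = 12·1628686.44 + 100·4237998.6496 + 51·4116597.5236 + 34·4934173.69 + 78·4361498.0964 = 1161249332.9228.
s²ₚ = 1161249332.9228 / 275 = 4222724.847... → 4222724.8.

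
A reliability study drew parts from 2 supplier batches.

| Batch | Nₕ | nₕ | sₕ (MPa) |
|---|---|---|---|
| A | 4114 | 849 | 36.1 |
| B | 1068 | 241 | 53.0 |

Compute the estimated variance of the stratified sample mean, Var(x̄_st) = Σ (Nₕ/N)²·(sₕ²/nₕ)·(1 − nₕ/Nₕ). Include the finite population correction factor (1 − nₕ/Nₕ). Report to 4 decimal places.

1.1512

N = 5182. Term for each stratum: Wₕ²sₕ²/nₕ·(1−nₕ/Nₕ).
Var(x̄_st) = 0.7678199 + 0.3833687 = 1.1511886 → 1.1512.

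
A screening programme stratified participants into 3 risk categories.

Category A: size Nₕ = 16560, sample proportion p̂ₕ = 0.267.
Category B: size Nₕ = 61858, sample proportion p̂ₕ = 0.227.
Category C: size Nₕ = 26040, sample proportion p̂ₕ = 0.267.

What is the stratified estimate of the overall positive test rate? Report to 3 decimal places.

Wₕ = Nₕ/N with N = 104458: 0.1585, 0.5922, 0.2493.
p̂_st = 0.1585·0.267 + 0.5922·0.227 + 0.2493·0.267 ≈ 0.24331... → 0.243.

0.243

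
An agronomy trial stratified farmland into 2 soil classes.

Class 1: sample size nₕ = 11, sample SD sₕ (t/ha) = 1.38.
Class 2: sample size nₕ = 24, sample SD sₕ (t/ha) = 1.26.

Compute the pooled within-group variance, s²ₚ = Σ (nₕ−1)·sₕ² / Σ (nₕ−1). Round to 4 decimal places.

Degrees of freedom: 10 + 23 = 33.
Σ(nₕ−1)sₕ² = 10·1.9044 + 23·1.5876 = 55.5588.
s²ₚ = 55.5588 / 33 = 1.6836 → 1.6836.

1.6836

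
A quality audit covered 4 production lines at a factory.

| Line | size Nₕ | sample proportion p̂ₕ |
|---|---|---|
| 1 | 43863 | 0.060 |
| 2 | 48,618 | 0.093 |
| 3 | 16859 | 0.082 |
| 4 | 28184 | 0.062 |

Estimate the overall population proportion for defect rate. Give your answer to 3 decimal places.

0.075

N = 43863 + 48618 + 16859 + 28184 = 137524.
Overall proportion = Σ (Nₕ/N)·p̂ₕ.
Σ Nₕp̂ₕ = 2631.78 + 4521.474 + 1382.438 + 1747.408 = 10283.1.
10283.1 / 137524 = 0.07477... → 0.075.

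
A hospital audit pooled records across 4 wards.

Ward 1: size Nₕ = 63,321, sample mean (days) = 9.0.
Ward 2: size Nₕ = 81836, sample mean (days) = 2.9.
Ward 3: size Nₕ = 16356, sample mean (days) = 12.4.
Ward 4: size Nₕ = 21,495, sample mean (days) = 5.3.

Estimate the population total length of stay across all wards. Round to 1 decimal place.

1: 63321·9.0 = 569889
2: 81836·2.9 = 237324.4
3: 16356·12.4 = 202814.4
4: 21495·5.3 = 113923.5
τ̂ = Σ Nₕx̄ₕ = 1123951.3.

1123951.3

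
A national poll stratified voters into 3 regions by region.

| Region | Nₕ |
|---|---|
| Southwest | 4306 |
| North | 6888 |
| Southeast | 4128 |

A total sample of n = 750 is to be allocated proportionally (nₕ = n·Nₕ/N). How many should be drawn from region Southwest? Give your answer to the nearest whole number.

211

Share of region Southwest = 4306/15322 = 0.28103.
Allocate 750 × 0.28103 = 210.775... → 211.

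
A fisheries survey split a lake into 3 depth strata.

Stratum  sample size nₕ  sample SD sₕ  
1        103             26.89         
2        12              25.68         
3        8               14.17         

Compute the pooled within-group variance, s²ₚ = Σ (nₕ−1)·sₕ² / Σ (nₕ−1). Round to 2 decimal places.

686.77

1: (103−1)·26.89² = 102·723.0721 = 73753.3542
2: (12−1)·25.68² = 11·659.4624 = 7254.0864
3: (8−1)·14.17² = 7·200.7889 = 1405.5223
Numerator = 82412.9629; denominator = Σ(nₕ−1) = 120.
s²ₚ = 82412.9629/120 = 686.7747... → 686.77.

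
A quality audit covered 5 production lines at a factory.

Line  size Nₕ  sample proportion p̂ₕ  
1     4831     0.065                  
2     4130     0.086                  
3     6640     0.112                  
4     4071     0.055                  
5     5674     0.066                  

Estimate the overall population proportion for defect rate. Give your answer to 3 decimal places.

Wₕ = Nₕ/N with N = 25346: 0.1906, 0.1629, 0.2620, 0.1606, 0.2239.
p̂_st = 0.1906·0.065 + 0.1629·0.086 + 0.2620·0.112 + 0.1606·0.055 + 0.2239·0.066 ≈ 0.07935... → 0.079.

0.079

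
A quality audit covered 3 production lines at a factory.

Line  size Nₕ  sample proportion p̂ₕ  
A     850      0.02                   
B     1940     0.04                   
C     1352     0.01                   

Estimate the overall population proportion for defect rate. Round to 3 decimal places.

0.026

N = 850 + 1940 + 1352 = 4142.
Overall proportion = Σ (Nₕ/N)·p̂ₕ.
Σ Nₕp̂ₕ = 17 + 77.6 + 13.52 = 108.12.
108.12 / 4142 = 0.02610... → 0.026.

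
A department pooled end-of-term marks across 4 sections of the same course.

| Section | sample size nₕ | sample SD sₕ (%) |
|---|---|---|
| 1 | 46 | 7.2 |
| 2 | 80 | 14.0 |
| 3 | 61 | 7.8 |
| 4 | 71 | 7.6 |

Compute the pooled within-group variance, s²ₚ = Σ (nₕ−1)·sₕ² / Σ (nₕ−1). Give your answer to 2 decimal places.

100.43

1: (46−1)·7.2² = 45·51.84 = 2332.8
2: (80−1)·14.0² = 79·196 = 15484
3: (61−1)·7.8² = 60·60.84 = 3650.4
4: (71−1)·7.6² = 70·57.76 = 4043.2
Numerator = 25510.4; denominator = Σ(nₕ−1) = 254.
s²ₚ = 25510.4/254 = 100.4346... → 100.43.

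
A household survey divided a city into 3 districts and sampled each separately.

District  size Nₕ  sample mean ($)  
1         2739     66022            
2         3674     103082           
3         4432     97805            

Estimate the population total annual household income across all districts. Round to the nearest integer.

Estimate total by summing Nₕ·x̄ₕ over strata.
2739·66022 + 3674·103082 + 4432·97805 = 180834258 + 378723268 + 433471760 = 993029286.

993029286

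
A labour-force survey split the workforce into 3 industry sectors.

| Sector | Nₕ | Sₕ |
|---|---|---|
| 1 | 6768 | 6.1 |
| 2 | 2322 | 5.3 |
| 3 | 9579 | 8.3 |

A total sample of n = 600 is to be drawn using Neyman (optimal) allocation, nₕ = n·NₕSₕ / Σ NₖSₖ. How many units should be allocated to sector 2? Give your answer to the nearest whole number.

Σ NₕSₕ = 6768·6.1 + 2322·5.3 + 9579·8.3 = 133097.1.
Share for 2: 12306.6/133097.1 = 0.09246.
n_2 = 600 × 0.09246 = 55.478... → 55.

55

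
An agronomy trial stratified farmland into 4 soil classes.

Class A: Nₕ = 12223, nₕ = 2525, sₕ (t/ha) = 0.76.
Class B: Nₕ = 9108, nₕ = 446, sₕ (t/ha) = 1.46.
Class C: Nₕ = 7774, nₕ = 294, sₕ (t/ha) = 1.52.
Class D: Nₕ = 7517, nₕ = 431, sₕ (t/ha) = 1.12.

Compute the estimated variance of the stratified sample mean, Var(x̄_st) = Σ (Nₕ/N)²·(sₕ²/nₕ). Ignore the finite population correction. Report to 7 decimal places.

N = 36622. Term for each stratum: Wₕ²sₕ²/nₕ.
Var(x̄_st) = 0.0000254822 + 0.0002956193 + 0.0003541154 + 0.0001226207 = 0.0007978376 → 0.0007978.

0.0007978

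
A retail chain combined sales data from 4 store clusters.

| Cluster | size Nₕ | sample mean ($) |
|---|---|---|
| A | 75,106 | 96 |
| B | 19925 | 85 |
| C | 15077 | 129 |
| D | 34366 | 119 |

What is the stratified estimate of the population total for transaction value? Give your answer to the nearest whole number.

Population total = Σ Nₕ·x̄ₕ (each stratum's size times its mean).
75106·96 + 19925·85 + 15077·129 + 34366·119 = 7210176 + 1693625 + 1944933 + 4089554 = 14938288.

14938288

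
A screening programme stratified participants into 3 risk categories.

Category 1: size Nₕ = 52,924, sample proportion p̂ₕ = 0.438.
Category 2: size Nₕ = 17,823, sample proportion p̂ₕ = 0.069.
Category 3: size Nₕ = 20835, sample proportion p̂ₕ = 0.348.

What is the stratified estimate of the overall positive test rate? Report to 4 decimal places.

Wₕ = Nₕ/N with N = 91582: 0.5779, 0.1946, 0.2275.
p̂_st = 0.5779·0.438 + 0.1946·0.069 + 0.2275·0.348 ≈ 0.345713... → 0.3457.

0.3457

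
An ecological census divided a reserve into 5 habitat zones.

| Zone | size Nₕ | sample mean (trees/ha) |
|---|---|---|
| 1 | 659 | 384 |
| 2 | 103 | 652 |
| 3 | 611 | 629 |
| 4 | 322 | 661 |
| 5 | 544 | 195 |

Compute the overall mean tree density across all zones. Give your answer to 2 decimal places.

N = 2239; weights Wₕ = Nₕ/N = (0.2943, 0.0460, 0.2729, 0.1438, 0.2430).
x̄_st = Σ Wₕ·x̄ₕ = 0.2943·384 + 0.0460·652 + 0.2729·629 + 0.1438·661 + 0.2430·195 ≈ 457.1027...
→ 457.10.

457.10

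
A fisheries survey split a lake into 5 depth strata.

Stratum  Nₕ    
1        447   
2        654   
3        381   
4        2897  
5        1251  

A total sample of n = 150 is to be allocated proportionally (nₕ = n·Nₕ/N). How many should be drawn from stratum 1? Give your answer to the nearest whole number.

12

Share of stratum 1 = 447/5630 = 0.07940.
Allocate 150 × 0.07940 = 11.909... → 12.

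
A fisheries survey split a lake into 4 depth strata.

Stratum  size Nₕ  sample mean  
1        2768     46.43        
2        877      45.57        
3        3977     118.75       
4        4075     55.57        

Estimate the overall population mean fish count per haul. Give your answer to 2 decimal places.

N = 2768 + 877 + 3977 + 4075 = 11697.
Weight each subgroup mean by Nₕ/N and sum.
Σ Nₕx̄ₕ = 2768·46.43 + 877·45.57 + 3977·118.75 + 4075·55.57 = 128518.24 + 39964.89 + 472268.75 + 226447.75 = 867199.63.
Divide by N: 867199.63 / 11697 = 74.1386... → 74.14.

74.14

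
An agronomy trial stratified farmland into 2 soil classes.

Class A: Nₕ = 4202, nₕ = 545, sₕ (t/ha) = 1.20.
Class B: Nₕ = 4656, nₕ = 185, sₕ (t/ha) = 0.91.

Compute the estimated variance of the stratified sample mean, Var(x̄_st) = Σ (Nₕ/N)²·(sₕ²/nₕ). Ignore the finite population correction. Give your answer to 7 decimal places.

0.0018313

N = 8858; Wₕ = Nₕ/N.
class A: (4202/8858)²·1.20²/545 = 0.0005945751
class B: (4656/8858)²·0.91²/185 = 0.0012367037
Sum = 0.0018312788 → 0.0018313.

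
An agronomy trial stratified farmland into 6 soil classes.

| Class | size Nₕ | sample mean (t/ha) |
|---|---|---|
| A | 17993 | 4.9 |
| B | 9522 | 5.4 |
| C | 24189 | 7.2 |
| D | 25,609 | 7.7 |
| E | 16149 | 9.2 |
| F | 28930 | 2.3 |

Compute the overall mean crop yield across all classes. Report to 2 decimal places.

5.93

x̄_st = (Σ Nₕx̄ₕ) / (Σ Nₕ) = (17993·4.9 + 9522·5.4 + 24189·7.2 + 25609·7.7 + 16149·9.2 + 28930·2.3) / 122392
= 726044.4 / 122392 = 5.9321... → 5.93.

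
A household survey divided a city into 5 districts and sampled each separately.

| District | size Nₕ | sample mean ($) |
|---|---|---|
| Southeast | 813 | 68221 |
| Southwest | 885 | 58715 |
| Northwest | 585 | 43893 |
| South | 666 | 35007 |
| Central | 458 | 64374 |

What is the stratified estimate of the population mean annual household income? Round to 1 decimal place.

54564.7

x̄_st = (Σ Nₕx̄ₕ) / (Σ Nₕ) = (813·68221 + 885·58715 + 585·43893 + 666·35007 + 458·64374) / 3407
= 185901807 / 3407 = 54564.663... → 54564.7.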